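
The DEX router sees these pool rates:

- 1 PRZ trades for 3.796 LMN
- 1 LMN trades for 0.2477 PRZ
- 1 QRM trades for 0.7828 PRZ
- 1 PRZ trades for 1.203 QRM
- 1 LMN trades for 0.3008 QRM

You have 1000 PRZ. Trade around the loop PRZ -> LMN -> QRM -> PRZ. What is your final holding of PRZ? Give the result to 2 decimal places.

1000 PRZ × 3.796 = 3796 LMN
3796 LMN × 0.3008 = 1141.8368 QRM
1141.8368 QRM × 0.7828 = 893.82984704 PRZ

893.83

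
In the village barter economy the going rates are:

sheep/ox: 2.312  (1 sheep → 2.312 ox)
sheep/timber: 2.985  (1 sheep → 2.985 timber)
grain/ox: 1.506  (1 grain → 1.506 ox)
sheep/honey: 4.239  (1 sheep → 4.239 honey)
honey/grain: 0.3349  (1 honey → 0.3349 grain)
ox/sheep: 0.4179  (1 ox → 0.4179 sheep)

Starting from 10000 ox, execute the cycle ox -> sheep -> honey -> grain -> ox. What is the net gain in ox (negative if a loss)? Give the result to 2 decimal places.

-1065.38

10000 ox × 0.4179 = 4179 sheep
4179 sheep × 4.239 = 17714.781 honey
17714.781 honey × 0.3349 = 5932.6801569 grain
5932.6801569 grain × 1.506 = 8934.6163162914 ox
Net change: 8934.6163162914 − 10000 = -1065.3836837086 ox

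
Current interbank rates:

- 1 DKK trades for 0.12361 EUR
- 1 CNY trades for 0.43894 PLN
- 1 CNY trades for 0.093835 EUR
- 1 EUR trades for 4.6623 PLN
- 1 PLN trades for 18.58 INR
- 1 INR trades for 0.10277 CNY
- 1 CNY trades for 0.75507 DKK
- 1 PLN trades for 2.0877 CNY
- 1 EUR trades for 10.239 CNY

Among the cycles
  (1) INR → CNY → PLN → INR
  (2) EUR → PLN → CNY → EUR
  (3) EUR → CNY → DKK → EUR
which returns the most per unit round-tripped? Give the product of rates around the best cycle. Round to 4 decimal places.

(1) 0.10277 × 0.43894 × 18.58 = 0.83814
(2) 4.6623 × 2.0877 × 0.093835 = 0.91334
(3) 10.239 × 0.75507 × 0.12361 = 0.95565
Highest is cycle (3) at 0.9556 (≤1, no arbitrage).

0.9556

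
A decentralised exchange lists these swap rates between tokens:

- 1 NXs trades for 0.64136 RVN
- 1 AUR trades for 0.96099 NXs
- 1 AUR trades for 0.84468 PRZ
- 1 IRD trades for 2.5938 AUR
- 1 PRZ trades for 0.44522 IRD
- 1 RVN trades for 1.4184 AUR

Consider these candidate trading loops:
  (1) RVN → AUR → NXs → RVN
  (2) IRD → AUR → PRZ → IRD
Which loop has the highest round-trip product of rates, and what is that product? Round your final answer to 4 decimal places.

(1) 1.4184 × 0.96099 × 0.64136 = 0.87422
(2) 2.5938 × 0.84468 × 0.44522 = 0.97545
Highest is cycle (2) at 0.9754 (≤1, no arbitrage).

0.9754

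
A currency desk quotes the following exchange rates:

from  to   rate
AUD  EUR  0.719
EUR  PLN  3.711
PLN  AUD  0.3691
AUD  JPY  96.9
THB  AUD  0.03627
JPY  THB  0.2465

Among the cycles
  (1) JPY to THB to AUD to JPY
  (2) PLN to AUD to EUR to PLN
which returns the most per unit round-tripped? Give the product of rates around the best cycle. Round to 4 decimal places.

0.9848

(1) 0.2465 × 0.03627 × 96.9 = 0.86634
(2) 0.3691 × 0.719 × 3.711 = 0.98484
Highest is cycle (2) at 0.9848 (≤1, no arbitrage).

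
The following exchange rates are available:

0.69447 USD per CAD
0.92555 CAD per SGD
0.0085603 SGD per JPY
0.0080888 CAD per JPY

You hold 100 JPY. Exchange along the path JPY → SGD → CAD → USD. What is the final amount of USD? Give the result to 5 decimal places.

100 JPY × 0.0085603 = 0.85603 SGD
0.85603 SGD × 0.92555 = 0.7922985665 CAD
0.7922985665 CAD × 0.69447 = 0.550227585477255 USD

0.55023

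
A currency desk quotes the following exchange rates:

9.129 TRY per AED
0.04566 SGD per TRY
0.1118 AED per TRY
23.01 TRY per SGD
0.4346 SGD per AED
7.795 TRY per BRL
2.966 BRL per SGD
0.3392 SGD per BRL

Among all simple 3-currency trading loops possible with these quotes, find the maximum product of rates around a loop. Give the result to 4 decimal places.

SGD→TRY→AED→SGD: 23.01 × 0.1118 × 0.4346 = 1.11802
SGD→BRL→TRY→SGD: 2.966 × 7.795 × 0.04566 = 1.05566
Maximum is SGD→TRY→AED→SGD at 1.1180; arbitrage exists.

1.1180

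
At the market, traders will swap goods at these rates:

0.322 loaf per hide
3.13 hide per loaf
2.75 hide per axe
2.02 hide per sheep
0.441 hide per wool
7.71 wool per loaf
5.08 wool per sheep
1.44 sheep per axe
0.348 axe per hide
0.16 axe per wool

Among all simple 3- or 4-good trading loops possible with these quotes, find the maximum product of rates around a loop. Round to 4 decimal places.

axe→sheep→wool→axe: 1.44 × 5.08 × 0.16 = 1.17043
axe→sheep→wool→hide→axe: 1.44 × 5.08 × 0.441 × 0.348 = 1.12265
hide→loaf→wool→hide: 0.322 × 7.71 × 0.441 = 1.09484
axe→hide→loaf→wool→axe: 2.75 × 0.322 × 7.71 × 0.16 = 1.09235
axe→sheep→hide→axe: 1.44 × 2.02 × 0.348 = 1.01226
Maximum is axe→sheep→wool→axe at 1.1704; arbitrage exists.

1.1704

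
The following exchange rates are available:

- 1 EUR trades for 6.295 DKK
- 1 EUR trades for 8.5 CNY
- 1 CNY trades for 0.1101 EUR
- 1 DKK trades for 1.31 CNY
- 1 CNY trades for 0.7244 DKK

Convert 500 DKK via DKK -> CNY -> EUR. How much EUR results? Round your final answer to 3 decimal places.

500 DKK × 1.31 = 655 CNY
655 CNY × 0.1101 = 72.1155 EUR

72.116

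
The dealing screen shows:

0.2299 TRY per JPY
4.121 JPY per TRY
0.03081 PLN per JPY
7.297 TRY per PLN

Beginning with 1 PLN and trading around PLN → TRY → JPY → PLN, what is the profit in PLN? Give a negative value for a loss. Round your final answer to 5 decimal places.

1 PLN × 7.297 = 7.297 TRY
7.297 TRY × 4.121 = 30.070937 JPY
30.070937 JPY × 0.03081 = 0.92648556897 PLN
Net change: 0.92648556897 − 1 = -0.07351443103 PLN

-0.07351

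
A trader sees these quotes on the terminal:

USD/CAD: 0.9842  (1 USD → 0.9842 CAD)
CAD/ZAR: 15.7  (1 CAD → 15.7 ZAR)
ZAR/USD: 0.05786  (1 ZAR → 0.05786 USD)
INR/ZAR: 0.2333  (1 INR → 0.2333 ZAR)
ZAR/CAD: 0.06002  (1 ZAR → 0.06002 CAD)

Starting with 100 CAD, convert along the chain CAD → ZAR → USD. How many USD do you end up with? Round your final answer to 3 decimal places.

90.840

100 CAD × 15.7 = 1570 ZAR
1570 ZAR × 0.05786 = 90.8402 USD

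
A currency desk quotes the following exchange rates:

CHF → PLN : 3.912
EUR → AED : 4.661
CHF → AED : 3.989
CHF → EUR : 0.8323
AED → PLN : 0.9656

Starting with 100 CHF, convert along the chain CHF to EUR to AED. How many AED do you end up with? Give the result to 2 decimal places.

100 CHF × 0.8323 = 83.23 EUR
83.23 EUR × 4.661 = 387.93503 AED

387.94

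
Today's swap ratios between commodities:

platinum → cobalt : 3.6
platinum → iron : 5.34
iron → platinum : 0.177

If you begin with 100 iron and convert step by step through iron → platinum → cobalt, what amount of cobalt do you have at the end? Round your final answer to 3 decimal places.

63.720

100 iron × 0.177 = 17.7 platinum
17.7 platinum × 3.6 = 63.72 cobalt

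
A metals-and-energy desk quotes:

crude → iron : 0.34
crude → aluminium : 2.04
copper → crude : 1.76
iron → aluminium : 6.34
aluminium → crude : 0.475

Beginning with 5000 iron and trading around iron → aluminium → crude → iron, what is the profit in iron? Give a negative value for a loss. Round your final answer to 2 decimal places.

119.55

5000 iron × 6.34 = 31700 aluminium
31700 aluminium × 0.475 = 15057.5 crude
15057.5 crude × 0.34 = 5119.55 iron
Net change: 5119.55 − 5000 = 119.55 iron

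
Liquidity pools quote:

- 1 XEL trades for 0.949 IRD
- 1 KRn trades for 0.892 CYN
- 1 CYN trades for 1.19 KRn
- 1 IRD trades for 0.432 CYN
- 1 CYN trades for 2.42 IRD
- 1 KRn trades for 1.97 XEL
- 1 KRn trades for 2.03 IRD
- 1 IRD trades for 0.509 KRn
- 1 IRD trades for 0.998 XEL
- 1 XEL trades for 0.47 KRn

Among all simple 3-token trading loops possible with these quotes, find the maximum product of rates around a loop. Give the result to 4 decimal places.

KRn→CYN→IRD→KRn: 0.892 × 2.42 × 0.509 = 1.09875
KRn→IRD→CYN→KRn: 2.03 × 0.432 × 1.19 = 1.04358
KRn→IRD→XEL→KRn: 2.03 × 0.998 × 0.47 = 0.95219
KRn→XEL→IRD→KRn: 1.97 × 0.949 × 0.509 = 0.95159
Maximum is KRn→CYN→IRD→KRn at 1.0987; arbitrage exists.

1.0987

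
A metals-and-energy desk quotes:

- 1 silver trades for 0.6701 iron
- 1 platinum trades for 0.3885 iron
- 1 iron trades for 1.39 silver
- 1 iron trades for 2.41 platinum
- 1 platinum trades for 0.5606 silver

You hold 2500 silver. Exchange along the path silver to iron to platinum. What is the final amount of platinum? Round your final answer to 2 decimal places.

2500 silver × 0.6701 = 1675.25 iron
1675.25 iron × 2.41 = 4037.3525 platinum

4037.35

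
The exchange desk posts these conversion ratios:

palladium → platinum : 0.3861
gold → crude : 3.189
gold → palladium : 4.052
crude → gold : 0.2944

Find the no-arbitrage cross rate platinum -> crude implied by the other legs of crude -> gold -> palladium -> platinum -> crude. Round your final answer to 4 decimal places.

2.1712

Known legs of the cycle: 0.2944 × 4.052 × 0.3861 = 0.46058208768
For no arbitrage the full-cycle product must be 1, so the missing rate is 1 / 0.46058208768 ≈ 2.171166.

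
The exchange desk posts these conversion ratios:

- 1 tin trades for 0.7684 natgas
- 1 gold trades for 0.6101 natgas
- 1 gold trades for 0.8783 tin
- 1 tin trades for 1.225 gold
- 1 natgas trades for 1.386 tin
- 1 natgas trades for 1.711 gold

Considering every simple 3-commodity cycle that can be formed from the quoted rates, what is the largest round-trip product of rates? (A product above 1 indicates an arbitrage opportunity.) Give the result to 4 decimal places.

1.1547

gold→tin→natgas→gold: 0.8783 × 0.7684 × 1.711 = 1.15473
gold→natgas→tin→gold: 0.6101 × 1.386 × 1.225 = 1.03586
Maximum is gold→tin→natgas→gold at 1.1547; arbitrage exists.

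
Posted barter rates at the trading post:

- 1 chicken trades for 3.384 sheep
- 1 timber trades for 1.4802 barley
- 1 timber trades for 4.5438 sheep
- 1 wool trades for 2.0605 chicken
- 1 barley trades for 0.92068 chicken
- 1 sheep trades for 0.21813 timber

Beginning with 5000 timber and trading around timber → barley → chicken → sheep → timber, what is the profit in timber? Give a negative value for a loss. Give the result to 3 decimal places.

5000 timber × 1.4802 = 7401 barley
7401 barley × 0.92068 = 6813.95268 chicken
6813.95268 chicken × 3.384 = 23058.41586912 sheep
23058.41586912 sheep × 0.21813 = 5029.7322535311456 timber
Net change: 5029.7322535311456 − 5000 = 29.7322535311456 timber

29.732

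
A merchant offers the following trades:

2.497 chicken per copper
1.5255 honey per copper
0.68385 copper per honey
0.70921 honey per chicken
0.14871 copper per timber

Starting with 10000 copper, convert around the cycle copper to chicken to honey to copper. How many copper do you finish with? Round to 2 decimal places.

10000 copper × 2.497 = 24970 chicken
24970 chicken × 0.70921 = 17708.9737 honey
17708.9737 honey × 0.68385 = 12110.281664745 copper

12110.28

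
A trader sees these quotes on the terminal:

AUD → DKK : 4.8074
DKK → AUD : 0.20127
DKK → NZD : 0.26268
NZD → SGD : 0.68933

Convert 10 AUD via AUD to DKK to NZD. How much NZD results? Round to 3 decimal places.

12.628

10 AUD × 4.8074 = 48.074 DKK
48.074 DKK × 0.26268 = 12.62807832 NZD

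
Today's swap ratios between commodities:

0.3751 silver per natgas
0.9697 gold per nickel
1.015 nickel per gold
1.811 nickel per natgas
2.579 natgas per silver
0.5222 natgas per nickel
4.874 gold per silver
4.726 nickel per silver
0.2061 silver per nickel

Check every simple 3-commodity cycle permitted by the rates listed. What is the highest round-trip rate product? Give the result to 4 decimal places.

nickel→silver→gold→nickel: 0.2061 × 4.874 × 1.015 = 1.01960
nickel→silver→natgas→nickel: 0.2061 × 2.579 × 1.811 = 0.96260
nickel→natgas→silver→nickel: 0.5222 × 0.3751 × 4.726 = 0.92572
Maximum is nickel→silver→gold→nickel at 1.0196; arbitrage exists.

1.0196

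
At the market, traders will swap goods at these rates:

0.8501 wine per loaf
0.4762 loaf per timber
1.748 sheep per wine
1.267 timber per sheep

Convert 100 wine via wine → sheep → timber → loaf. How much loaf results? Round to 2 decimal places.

100 wine × 1.748 = 174.8 sheep
174.8 sheep × 1.267 = 221.4716 timber
221.4716 timber × 0.4762 = 105.46477592 loaf

105.46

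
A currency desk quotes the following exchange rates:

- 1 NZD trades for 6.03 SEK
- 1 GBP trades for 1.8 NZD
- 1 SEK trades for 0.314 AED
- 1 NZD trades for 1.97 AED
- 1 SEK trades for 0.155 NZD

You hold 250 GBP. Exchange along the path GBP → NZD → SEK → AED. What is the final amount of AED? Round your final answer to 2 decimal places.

852.04

250 GBP × 1.8 = 450 NZD
450 NZD × 6.03 = 2713.5 SEK
2713.5 SEK × 0.314 = 852.039 AED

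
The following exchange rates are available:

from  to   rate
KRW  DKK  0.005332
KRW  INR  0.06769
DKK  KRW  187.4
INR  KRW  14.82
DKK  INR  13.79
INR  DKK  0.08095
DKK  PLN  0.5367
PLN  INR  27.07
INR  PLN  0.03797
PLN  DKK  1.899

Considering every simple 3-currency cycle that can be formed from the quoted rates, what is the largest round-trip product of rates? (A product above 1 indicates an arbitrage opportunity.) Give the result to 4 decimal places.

DKK→PLN→INR→DKK: 0.5367 × 27.07 × 0.08095 = 1.17608
DKK→INR→KRW→DKK: 13.79 × 14.82 × 0.005332 = 1.08969
DKK→KRW→INR→DKK: 187.4 × 0.06769 × 0.08095 = 1.02686
DKK→INR→PLN→DKK: 13.79 × 0.03797 × 1.899 = 0.99433
Maximum is DKK→PLN→INR→DKK at 1.1761; arbitrage exists.

1.1761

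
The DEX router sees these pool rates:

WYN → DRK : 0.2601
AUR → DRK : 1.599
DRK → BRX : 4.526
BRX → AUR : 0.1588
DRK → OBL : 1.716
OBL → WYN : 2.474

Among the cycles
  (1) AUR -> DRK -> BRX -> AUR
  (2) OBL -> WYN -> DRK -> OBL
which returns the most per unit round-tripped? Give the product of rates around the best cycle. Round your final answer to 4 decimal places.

1.1492

(1) 1.599 × 4.526 × 0.1588 = 1.14925
(2) 2.474 × 0.2601 × 1.716 = 1.10422
Highest is cycle (1) at 1.1492 (>1, arbitrage).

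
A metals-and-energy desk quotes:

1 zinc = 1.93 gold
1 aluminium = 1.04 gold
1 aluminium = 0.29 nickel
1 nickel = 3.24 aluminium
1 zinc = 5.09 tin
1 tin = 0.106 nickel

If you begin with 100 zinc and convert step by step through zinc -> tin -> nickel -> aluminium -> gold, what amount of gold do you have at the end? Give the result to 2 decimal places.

100 zinc × 5.09 = 509 tin
509 tin × 0.106 = 53.954 nickel
53.954 nickel × 3.24 = 174.81096 aluminium
174.81096 aluminium × 1.04 = 181.8033984 gold

181.80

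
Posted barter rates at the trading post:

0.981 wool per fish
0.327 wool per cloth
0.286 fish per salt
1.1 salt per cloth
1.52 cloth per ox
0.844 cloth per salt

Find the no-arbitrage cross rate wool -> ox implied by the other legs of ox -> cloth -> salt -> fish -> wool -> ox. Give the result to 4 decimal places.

2.1317

Known legs of the cycle: 1.52 × 1.1 × 0.286 × 0.981 = 0.469106352
For no arbitrage the full-cycle product must be 1, so the missing rate is 1 / 0.469106352 ≈ 2.131713.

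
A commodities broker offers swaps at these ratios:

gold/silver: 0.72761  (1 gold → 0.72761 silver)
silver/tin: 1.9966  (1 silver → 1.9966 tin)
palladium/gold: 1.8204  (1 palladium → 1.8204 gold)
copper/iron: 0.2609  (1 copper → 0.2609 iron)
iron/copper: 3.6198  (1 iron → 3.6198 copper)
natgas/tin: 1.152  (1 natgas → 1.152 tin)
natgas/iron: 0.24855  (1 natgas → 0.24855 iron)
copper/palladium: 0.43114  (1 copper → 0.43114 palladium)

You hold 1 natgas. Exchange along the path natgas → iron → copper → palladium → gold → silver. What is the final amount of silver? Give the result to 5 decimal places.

1 natgas × 0.24855 = 0.24855 iron
0.24855 iron × 3.6198 = 0.89970129 copper
0.89970129 copper × 0.43114 = 0.3878972141706 palladium
0.3878972141706 palladium × 1.8204 = 0.70612808867616024 gold
0.70612808867616024 gold × 0.72761 = 0.5137858586016609522264 silver

0.51379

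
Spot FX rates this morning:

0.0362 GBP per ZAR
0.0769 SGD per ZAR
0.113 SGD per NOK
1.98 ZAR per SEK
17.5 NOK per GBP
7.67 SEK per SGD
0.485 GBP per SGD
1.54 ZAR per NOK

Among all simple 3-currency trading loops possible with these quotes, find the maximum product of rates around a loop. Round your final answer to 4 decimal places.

1.1678

ZAR→SGD→SEK→ZAR: 0.0769 × 7.67 × 1.98 = 1.16785
ZAR→GBP→NOK→ZAR: 0.0362 × 17.5 × 1.54 = 0.97559
GBP→NOK→SGD→GBP: 17.5 × 0.113 × 0.485 = 0.95909
Maximum is ZAR→SGD→SEK→ZAR at 1.1678; arbitrage exists.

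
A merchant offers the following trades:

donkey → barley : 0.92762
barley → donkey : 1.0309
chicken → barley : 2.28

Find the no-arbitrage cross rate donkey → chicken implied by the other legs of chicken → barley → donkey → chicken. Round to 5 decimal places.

0.42545

Known legs of the cycle: 2.28 × 1.0309 = 2.350452
For no arbitrage the full-cycle product must be 1, so the missing rate is 1 / 2.350452 ≈ 0.4254501.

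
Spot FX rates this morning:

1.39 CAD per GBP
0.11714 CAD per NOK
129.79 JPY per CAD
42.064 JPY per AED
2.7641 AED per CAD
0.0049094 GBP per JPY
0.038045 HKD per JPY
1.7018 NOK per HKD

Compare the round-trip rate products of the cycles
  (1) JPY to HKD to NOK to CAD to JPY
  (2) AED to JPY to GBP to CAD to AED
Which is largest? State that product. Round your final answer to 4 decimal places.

0.9844

(1) 0.038045 × 1.7018 × 0.11714 × 129.79 = 0.98436
(2) 42.064 × 0.0049094 × 1.39 × 2.7641 = 0.79343
Highest is cycle (1) at 0.9844 (≤1, no arbitrage).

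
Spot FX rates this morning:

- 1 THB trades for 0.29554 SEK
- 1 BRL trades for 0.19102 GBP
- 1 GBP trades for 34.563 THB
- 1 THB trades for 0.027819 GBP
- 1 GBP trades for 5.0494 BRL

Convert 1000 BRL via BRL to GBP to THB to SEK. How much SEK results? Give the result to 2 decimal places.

1000 BRL × 0.19102 = 191.02 GBP
191.02 GBP × 34.563 = 6602.22426 THB
6602.22426 THB × 0.29554 = 1951.2213578004 SEK

1951.22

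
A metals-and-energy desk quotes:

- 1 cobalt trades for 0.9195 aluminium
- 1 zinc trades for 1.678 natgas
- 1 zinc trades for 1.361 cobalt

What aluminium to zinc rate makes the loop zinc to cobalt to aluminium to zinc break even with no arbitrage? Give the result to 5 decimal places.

Known legs of the cycle: 1.361 × 0.9195 = 1.2514395
For no arbitrage the full-cycle product must be 1, so the missing rate is 1 / 1.2514395 ≈ 0.7990798.

0.79908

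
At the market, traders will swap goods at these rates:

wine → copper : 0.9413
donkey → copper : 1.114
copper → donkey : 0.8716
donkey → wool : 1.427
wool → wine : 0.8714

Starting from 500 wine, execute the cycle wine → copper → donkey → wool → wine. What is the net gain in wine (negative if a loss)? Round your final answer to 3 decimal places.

500 wine × 0.9413 = 470.65 copper
470.65 copper × 0.8716 = 410.21854 donkey
410.21854 donkey × 1.427 = 585.38185658 wool
585.38185658 wool × 0.8714 = 510.101749823812 wine
Net change: 510.101749823812 − 500 = 10.101749823812 wine

10.102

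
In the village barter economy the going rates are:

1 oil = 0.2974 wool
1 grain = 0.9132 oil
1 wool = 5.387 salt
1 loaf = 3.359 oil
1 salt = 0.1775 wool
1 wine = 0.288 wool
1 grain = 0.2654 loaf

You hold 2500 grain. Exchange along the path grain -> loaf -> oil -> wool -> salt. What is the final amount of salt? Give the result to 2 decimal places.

2500 grain × 0.2654 = 663.5 loaf
663.5 loaf × 3.359 = 2228.6965 oil
2228.6965 oil × 0.2974 = 662.8143391 wool
662.8143391 wool × 5.387 = 3570.5808447317 salt

3570.58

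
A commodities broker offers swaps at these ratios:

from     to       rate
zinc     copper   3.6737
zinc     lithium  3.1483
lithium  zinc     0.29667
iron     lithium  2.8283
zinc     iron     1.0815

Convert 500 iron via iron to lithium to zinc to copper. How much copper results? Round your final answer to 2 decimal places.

1541.25

500 iron × 2.8283 = 1414.15 lithium
1414.15 lithium × 0.29667 = 419.5358805 zinc
419.5358805 zinc × 3.6737 = 1541.24896419285 copper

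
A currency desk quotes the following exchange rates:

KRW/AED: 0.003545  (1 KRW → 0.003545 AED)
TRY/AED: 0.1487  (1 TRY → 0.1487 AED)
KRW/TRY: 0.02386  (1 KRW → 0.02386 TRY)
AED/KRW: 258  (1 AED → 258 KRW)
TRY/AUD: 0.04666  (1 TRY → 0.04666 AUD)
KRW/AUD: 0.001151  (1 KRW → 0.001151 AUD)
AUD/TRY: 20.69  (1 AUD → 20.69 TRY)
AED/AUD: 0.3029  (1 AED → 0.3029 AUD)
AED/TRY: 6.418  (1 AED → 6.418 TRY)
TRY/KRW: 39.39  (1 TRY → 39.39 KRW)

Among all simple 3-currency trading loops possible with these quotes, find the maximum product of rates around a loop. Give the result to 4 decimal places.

TRY→KRW→AUD→TRY: 39.39 × 0.001151 × 20.69 = 0.93804
TRY→AED→AUD→TRY: 0.1487 × 0.3029 × 20.69 = 0.93190
TRY→AED→KRW→TRY: 0.1487 × 258 × 0.02386 = 0.91538
TRY→KRW→AED→TRY: 39.39 × 0.003545 × 6.418 = 0.89619
Maximum is TRY→KRW→AUD→TRY at 0.9380; no arbitrage — every cycle loses value.

0.9380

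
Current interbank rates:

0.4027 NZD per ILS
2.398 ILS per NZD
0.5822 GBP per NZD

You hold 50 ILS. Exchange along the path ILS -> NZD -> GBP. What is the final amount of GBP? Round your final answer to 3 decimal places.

11.723

50 ILS × 0.4027 = 20.135 NZD
20.135 NZD × 0.5822 = 11.722597 GBP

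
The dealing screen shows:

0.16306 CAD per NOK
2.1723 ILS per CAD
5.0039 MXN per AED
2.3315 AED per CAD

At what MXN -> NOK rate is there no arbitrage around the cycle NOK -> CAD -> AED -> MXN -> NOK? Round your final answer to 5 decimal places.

Known legs of the cycle: 0.16306 × 2.3315 × 5.0039 = 1.902354630121
For no arbitrage the full-cycle product must be 1, so the missing rate is 1 / 1.902354630121 ≈ 0.5256643.

0.52566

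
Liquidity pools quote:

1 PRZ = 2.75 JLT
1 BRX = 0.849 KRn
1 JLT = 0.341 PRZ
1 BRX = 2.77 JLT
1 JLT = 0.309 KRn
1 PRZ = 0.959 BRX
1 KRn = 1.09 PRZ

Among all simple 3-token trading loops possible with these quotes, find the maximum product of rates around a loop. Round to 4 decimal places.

JLT→KRn→PRZ→JLT: 0.309 × 1.09 × 2.75 = 0.92623
JLT→PRZ→BRX→JLT: 0.341 × 0.959 × 2.77 = 0.90584
PRZ→BRX→KRn→PRZ: 0.959 × 0.849 × 1.09 = 0.88747
Maximum is JLT→KRn→PRZ→JLT at 0.9262; no arbitrage — every cycle loses value.

0.9262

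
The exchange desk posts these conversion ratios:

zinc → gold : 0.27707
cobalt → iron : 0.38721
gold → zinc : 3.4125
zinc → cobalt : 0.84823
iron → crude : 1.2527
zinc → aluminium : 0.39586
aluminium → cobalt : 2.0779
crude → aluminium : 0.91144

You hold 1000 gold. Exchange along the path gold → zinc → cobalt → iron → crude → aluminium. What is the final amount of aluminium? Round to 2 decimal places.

1000 gold × 3.4125 = 3412.5 zinc
3412.5 zinc × 0.84823 = 2894.584875 cobalt
2894.584875 cobalt × 0.38721 = 1120.81220944875 iron
1120.81220944875 iron × 1.2527 = 1404.041454776449125 crude
1404.041454776449125 crude × 0.91144 = 1279.69954354144679049 aluminium

1279.70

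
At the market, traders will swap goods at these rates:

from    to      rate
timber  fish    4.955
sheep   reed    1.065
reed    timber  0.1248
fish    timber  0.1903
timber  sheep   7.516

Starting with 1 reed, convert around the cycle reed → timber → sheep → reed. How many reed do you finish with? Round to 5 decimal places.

1 reed × 0.1248 = 0.1248 timber
0.1248 timber × 7.516 = 0.9379968 sheep
0.9379968 sheep × 1.065 = 0.998966592 reed

0.99897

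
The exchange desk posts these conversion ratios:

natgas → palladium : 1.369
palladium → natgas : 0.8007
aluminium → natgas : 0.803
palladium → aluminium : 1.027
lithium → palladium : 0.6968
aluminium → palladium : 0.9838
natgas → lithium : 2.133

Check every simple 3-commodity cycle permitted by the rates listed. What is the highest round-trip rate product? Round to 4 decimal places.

natgas→lithium→palladium→natgas: 2.133 × 0.6968 × 0.8007 = 1.19006
natgas→palladium→aluminium→natgas: 1.369 × 1.027 × 0.803 = 1.12899
Maximum is natgas→lithium→palladium→natgas at 1.1901; arbitrage exists.

1.1901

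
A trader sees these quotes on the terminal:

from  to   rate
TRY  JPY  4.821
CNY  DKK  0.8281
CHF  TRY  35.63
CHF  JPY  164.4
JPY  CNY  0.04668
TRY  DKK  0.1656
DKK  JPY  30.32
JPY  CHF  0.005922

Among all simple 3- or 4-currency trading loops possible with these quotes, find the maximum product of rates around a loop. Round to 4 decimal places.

CNY→DKK→JPY→CNY: 0.8281 × 30.32 × 0.04668 = 1.17204
CHF→TRY→DKK→JPY→CHF: 35.63 × 0.1656 × 30.32 × 0.005922 = 1.05943
CHF→TRY→JPY→CHF: 35.63 × 4.821 × 0.005922 = 1.01724
Maximum is CNY→DKK→JPY→CNY at 1.1720; arbitrage exists.

1.1720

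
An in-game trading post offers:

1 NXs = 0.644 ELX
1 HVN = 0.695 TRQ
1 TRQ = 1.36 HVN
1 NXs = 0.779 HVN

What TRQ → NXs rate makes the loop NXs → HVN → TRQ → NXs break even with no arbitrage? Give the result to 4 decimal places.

Known legs of the cycle: 0.779 × 0.695 = 0.541405
For no arbitrage the full-cycle product must be 1, so the missing rate is 1 / 0.541405 ≈ 1.847046.

1.8470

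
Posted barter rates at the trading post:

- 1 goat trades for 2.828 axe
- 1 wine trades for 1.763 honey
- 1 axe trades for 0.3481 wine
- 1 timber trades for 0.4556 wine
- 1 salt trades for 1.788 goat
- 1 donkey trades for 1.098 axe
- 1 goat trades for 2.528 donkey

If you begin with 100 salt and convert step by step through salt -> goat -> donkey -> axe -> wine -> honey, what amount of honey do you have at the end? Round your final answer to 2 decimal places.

304.58

100 salt × 1.788 = 178.8 goat
178.8 goat × 2.528 = 452.0064 donkey
452.0064 donkey × 1.098 = 496.3030272 axe
496.3030272 axe × 0.3481 = 172.76308376832 wine
172.76308376832 wine × 1.763 = 304.58131668354816 honey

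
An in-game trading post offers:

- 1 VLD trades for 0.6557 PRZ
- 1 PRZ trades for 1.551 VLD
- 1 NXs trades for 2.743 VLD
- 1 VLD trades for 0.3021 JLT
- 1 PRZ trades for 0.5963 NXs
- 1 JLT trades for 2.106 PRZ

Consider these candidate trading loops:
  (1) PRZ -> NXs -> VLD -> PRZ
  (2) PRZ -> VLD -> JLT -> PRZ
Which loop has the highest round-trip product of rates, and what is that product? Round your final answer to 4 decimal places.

1.0725

(1) 0.5963 × 2.743 × 0.6557 = 1.07250
(2) 1.551 × 0.3021 × 2.106 = 0.98678
Highest is cycle (1) at 1.0725 (>1, arbitrage).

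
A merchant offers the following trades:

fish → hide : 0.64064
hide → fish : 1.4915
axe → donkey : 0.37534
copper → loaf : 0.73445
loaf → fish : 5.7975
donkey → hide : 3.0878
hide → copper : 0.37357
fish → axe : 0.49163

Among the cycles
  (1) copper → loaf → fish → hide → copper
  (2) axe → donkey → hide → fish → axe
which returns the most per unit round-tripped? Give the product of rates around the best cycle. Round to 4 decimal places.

1.0190

(1) 0.73445 × 5.7975 × 0.64064 × 0.37357 = 1.01903
(2) 0.37534 × 3.0878 × 1.4915 × 0.49163 = 0.84984
Highest is cycle (1) at 1.0190 (>1, arbitrage).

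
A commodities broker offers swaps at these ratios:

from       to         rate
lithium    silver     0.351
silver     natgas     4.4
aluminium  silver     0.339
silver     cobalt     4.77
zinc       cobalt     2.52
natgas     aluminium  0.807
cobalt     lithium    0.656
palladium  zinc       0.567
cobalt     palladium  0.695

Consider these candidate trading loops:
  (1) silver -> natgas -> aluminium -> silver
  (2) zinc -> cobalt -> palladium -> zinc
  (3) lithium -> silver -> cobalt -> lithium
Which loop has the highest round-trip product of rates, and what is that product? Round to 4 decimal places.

(1) 4.4 × 0.807 × 0.339 = 1.20372
(2) 2.52 × 0.695 × 0.567 = 0.99304
(3) 0.351 × 4.77 × 0.656 = 1.09832
Highest is cycle (1) at 1.2037 (>1, arbitrage).

1.2037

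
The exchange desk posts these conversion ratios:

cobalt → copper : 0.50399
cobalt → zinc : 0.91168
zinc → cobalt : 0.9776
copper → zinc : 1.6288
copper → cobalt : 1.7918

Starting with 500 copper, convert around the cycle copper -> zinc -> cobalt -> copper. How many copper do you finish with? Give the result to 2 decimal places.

401.26

500 copper × 1.6288 = 814.4 zinc
814.4 zinc × 0.9776 = 796.15744 cobalt
796.15744 cobalt × 0.50399 = 401.2553881856 copper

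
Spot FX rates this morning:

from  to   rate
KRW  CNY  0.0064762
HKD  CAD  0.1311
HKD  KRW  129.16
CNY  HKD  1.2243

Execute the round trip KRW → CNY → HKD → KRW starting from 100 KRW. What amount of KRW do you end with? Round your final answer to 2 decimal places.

100 KRW × 0.0064762 = 0.64762 CNY
0.64762 CNY × 1.2243 = 0.792881166 HKD
0.792881166 HKD × 129.16 = 102.40853140056 KRW

102.41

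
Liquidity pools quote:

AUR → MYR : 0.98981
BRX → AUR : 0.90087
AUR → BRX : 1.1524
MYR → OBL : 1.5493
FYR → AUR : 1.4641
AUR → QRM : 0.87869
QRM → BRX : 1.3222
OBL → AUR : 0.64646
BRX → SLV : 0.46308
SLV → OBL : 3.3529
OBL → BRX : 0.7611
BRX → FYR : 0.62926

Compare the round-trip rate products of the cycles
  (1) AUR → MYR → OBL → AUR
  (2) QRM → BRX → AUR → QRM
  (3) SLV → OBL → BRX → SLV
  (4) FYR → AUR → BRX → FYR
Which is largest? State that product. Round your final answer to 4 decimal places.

1.1817

(1) 0.98981 × 1.5493 × 0.64646 = 0.99135
(2) 1.3222 × 0.90087 × 0.87869 = 1.04663
(3) 3.3529 × 0.7611 × 0.46308 = 1.18173
(4) 1.4641 × 1.1524 × 0.62926 = 1.06171
Highest is cycle (3) at 1.1817 (>1, arbitrage).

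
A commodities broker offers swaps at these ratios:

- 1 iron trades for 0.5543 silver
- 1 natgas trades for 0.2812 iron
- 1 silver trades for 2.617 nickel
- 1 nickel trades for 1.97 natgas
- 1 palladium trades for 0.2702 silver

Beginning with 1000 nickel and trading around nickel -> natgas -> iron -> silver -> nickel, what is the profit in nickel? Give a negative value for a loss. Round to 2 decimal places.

1000 nickel × 1.97 = 1970 natgas
1970 natgas × 0.2812 = 553.964 iron
553.964 iron × 0.5543 = 307.0622452 silver
307.0622452 silver × 2.617 = 803.5818956884 nickel
Net change: 803.5818956884 − 1000 = -196.4181043116 nickel

-196.42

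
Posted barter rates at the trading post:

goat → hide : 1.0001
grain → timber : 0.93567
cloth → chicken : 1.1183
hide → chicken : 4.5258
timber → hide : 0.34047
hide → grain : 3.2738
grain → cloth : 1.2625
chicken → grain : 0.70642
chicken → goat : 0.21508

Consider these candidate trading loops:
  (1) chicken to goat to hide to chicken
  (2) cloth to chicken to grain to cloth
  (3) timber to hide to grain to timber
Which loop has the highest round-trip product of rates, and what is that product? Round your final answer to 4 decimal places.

1.0429

(1) 0.21508 × 1.0001 × 4.5258 = 0.97351
(2) 1.1183 × 0.70642 × 1.2625 = 0.99736
(3) 0.34047 × 3.2738 × 0.93567 = 1.04293
Highest is cycle (3) at 1.0429 (>1, arbitrage).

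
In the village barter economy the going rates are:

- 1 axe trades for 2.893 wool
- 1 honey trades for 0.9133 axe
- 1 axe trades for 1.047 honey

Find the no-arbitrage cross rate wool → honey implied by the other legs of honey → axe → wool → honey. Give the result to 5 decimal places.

Known legs of the cycle: 0.9133 × 2.893 = 2.6421769
For no arbitrage the full-cycle product must be 1, so the missing rate is 1 / 2.6421769 ≈ 0.3784758.

0.37848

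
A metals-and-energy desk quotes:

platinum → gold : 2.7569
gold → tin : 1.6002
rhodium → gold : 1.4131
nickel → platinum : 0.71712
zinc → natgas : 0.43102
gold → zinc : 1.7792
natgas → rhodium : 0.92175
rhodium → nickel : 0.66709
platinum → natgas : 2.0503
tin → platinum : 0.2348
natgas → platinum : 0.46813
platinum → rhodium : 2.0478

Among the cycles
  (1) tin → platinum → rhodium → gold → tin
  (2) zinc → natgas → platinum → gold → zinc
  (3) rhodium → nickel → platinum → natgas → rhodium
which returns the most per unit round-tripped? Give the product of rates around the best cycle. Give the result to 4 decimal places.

1.0873

(1) 0.2348 × 2.0478 × 1.4131 × 1.6002 = 1.08726
(2) 0.43102 × 0.46813 × 2.7569 × 1.7792 = 0.98971
(3) 0.66709 × 0.71712 × 2.0503 × 0.92175 = 0.90408
Highest is cycle (1) at 1.0873 (>1, arbitrage).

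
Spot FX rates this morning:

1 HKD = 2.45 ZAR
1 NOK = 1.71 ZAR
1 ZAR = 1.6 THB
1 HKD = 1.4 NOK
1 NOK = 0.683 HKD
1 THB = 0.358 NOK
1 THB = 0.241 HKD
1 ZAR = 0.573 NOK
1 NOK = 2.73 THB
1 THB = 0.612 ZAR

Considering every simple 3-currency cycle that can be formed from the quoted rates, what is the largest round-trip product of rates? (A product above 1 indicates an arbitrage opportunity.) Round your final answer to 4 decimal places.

0.9795

THB→NOK→ZAR→THB: 0.358 × 1.71 × 1.6 = 0.97949
NOK→HKD→ZAR→NOK: 0.683 × 2.45 × 0.573 = 0.95883
THB→ZAR→NOK→THB: 0.612 × 0.573 × 2.73 = 0.95735
THB→HKD→ZAR→THB: 0.241 × 2.45 × 1.6 = 0.94472
THB→HKD→NOK→THB: 0.241 × 1.4 × 2.73 = 0.92110
Maximum is THB→NOK→ZAR→THB at 0.9795; no arbitrage — every cycle loses value.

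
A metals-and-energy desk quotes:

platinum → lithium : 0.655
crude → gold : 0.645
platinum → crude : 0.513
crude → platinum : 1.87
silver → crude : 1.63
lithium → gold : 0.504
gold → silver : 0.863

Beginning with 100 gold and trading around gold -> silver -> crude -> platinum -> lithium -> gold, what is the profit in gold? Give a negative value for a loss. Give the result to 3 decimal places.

100 gold × 0.863 = 86.3 silver
86.3 silver × 1.63 = 140.669 crude
140.669 crude × 1.87 = 263.05103 platinum
263.05103 platinum × 0.655 = 172.29842465 lithium
172.29842465 lithium × 0.504 = 86.8384060236 gold
Net change: 86.8384060236 − 100 = -13.1615939764 gold

-13.162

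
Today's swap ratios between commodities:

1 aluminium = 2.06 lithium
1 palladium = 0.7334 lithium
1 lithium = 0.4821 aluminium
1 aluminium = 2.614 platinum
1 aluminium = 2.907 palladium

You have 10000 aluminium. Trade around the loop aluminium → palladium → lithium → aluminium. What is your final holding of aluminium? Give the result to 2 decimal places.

10000 aluminium × 2.907 = 29070 palladium
29070 palladium × 0.7334 = 21319.938 lithium
21319.938 lithium × 0.4821 = 10278.3421098 aluminium

10278.34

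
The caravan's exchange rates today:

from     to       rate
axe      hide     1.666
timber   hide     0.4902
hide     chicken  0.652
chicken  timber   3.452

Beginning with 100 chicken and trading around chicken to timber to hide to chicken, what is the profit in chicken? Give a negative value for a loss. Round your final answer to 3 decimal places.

10.330

100 chicken × 3.452 = 345.2 timber
345.2 timber × 0.4902 = 169.21704 hide
169.21704 hide × 0.652 = 110.32951008 chicken
Net change: 110.32951008 − 100 = 10.32951008 chicken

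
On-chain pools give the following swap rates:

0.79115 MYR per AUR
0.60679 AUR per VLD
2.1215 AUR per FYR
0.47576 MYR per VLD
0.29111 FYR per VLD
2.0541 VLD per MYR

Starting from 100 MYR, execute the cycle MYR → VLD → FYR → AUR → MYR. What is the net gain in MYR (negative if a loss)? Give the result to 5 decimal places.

100 MYR × 2.0541 = 205.41 VLD
205.41 VLD × 0.29111 = 59.7969051 FYR
59.7969051 FYR × 2.1215 = 126.85913416965 AUR
126.85913416965 AUR × 0.79115 = 100.3646039983185975 MYR
Net change: 100.3646039983185975 − 100 = 0.3646039983185975 MYR

0.36460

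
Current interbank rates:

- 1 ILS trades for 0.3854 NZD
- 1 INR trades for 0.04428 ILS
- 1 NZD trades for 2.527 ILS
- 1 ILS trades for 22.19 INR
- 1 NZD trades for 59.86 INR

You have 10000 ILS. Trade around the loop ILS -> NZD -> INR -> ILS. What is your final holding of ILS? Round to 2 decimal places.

10000 ILS × 0.3854 = 3854 NZD
3854 NZD × 59.86 = 230700.44 INR
230700.44 INR × 0.04428 = 10215.4154832 ILS

10215.42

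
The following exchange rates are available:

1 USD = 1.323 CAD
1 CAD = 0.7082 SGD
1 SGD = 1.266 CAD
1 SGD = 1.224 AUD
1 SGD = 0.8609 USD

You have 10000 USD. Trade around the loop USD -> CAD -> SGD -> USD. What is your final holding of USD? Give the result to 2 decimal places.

8066.19

10000 USD × 1.323 = 13230 CAD
13230 CAD × 0.7082 = 9369.486 SGD
9369.486 SGD × 0.8609 = 8066.1904974 USD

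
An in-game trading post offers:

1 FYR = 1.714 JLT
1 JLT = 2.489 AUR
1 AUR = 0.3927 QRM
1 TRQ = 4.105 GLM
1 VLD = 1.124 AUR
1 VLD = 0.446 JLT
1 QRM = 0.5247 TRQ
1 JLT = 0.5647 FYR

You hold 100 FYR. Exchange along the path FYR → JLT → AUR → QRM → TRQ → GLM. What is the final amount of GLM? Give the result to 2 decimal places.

100 FYR × 1.714 = 171.4 JLT
171.4 JLT × 2.489 = 426.6146 AUR
426.6146 AUR × 0.3927 = 167.53155342 QRM
167.53155342 QRM × 0.5247 = 87.903806079474 TRQ
87.903806079474 TRQ × 4.105 = 360.84512395624077 GLM

360.85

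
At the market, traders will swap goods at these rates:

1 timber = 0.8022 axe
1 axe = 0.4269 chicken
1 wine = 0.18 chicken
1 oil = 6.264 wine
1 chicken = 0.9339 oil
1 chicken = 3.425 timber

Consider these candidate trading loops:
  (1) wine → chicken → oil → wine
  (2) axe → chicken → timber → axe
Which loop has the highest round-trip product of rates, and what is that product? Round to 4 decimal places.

(1) 0.18 × 0.9339 × 6.264 = 1.05299
(2) 0.4269 × 3.425 × 0.8022 = 1.17292
Highest is cycle (2) at 1.1729 (>1, arbitrage).

1.1729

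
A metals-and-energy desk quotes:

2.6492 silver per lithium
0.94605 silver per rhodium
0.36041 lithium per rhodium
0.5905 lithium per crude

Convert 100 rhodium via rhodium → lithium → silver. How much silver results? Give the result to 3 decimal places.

100 rhodium × 0.36041 = 36.041 lithium
36.041 lithium × 2.6492 = 95.4798172 silver

95.480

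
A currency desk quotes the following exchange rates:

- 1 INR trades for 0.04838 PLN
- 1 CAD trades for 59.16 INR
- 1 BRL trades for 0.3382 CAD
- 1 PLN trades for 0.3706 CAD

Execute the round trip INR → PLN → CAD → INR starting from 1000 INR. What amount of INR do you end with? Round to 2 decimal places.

1000 INR × 0.04838 = 48.38 PLN
48.38 PLN × 0.3706 = 17.929628 CAD
17.929628 CAD × 59.16 = 1060.71679248 INR

1060.72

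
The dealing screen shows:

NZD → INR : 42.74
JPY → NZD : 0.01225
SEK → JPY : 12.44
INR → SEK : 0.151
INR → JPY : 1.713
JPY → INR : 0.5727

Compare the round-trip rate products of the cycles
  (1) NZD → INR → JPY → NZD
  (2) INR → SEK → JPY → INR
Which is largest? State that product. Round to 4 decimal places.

(1) 42.74 × 1.713 × 0.01225 = 0.89687
(2) 0.151 × 12.44 × 0.5727 = 1.07578
Highest is cycle (2) at 1.0758 (>1, arbitrage).

1.0758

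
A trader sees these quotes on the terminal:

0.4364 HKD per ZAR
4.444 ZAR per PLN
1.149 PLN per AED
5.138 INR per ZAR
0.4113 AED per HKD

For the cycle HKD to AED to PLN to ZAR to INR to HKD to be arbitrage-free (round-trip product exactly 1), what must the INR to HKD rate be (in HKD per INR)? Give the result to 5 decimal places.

Known legs of the cycle: 0.4113 × 1.149 × 4.444 × 5.138 = 10.7906321648664
For no arbitrage the full-cycle product must be 1, so the missing rate is 1 / 10.7906321648664 ≈ 0.0926730.

0.09267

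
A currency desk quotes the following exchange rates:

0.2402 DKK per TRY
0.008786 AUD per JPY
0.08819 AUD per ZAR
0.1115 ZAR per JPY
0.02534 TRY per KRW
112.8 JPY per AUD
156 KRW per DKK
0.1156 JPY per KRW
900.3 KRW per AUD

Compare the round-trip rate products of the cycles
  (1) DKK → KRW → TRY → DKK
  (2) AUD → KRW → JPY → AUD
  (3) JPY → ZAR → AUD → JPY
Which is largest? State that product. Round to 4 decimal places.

(1) 156 × 0.02534 × 0.2402 = 0.94952
(2) 900.3 × 0.1156 × 0.008786 = 0.91440
(3) 0.1115 × 0.08819 × 112.8 = 1.10918
Highest is cycle (3) at 1.1092 (>1, arbitrage).

1.1092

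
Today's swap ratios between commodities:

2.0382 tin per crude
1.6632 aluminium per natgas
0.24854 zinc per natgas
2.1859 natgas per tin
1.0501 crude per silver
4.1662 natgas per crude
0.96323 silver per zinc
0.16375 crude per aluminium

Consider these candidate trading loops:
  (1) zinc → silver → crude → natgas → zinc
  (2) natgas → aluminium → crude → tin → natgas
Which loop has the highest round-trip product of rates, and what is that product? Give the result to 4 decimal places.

(1) 0.96323 × 1.0501 × 4.1662 × 0.24854 = 1.04736
(2) 1.6632 × 0.16375 × 2.0382 × 2.1859 = 1.21340
Highest is cycle (2) at 1.2134 (>1, arbitrage).

1.2134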